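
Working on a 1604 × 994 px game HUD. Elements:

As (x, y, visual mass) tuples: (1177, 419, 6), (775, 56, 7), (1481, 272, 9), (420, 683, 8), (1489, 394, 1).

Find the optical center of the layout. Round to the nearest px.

Σw = 6 + 7 + 9 + 8 + 1 = 31.
x: (6·1177 + 7·775 + 9·1481 + 8·420 + 1·1489) / 31 = 30665 / 31 ≈ 989.19
y: (6·419 + 7·56 + 9·272 + 8·683 + 1·394) / 31 = 11212 / 31 ≈ 361.68

(989, 362)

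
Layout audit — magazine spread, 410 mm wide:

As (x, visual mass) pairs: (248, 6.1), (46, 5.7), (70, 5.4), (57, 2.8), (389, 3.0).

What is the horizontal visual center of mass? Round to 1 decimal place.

Total weight = 6.1 + 5.7 + 5.4 + 2.8 + 3.0 = 23.0.
Σw·x = 6.1·248 + 5.7·46 + 5.4·70 + 2.8·57 + 3.0·389 = 3479.6, so x̄ = 3479.6/23.0 ≈ 151.29.

x ≈ 151.3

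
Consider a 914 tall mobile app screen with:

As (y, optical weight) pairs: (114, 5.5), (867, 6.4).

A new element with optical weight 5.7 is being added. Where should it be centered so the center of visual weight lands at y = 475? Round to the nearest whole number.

y ≈ 383

With the new element, Σw becomes 5.5 + 6.4 + 5.7 = 17.6.
y: target moment 17.6×475 = 8360.0; current 5.5·114 + 6.4·867 = 6175.8; the new element supplies 2184.2, so y = 2184.2/5.7 ≈ 383.19.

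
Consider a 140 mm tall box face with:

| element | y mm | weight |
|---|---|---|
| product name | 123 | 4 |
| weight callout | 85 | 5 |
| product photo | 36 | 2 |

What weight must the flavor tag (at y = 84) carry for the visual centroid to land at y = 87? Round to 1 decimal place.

w ≈ 10.7

Known weights sum to 4 + 5 + 2 = 11; their moment is 4·123 + 5·85 + 2·36 = 989.
For the centroid to hit 87: (989 + w·84) / (11 + w) = 87.
Rearranging, w·(84 − 87) = 87·11 − 989 = -32, so w ≈ -32/-3 = 10.67.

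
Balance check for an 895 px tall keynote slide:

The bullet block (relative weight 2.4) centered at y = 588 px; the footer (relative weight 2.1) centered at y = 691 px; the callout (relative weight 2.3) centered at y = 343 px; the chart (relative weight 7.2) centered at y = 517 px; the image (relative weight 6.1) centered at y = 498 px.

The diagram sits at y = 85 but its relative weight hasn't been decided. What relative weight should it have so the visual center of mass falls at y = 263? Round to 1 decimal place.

w ≈ 28.8

Fixed elements: Σw = 2.4 + 2.1 + 2.3 + 7.2 + 6.1 = 20.1, Σw·y = 2.4·588 + 2.1·691 + 2.3·343 + 7.2·517 + 6.1·498 = 10411.4.
For the centroid to hit 263: (10411.4 + w·85) / (20.1 + w) = 263.
Rearranging, w·(85 − 263) = 263·20.1 − 10411.4 = -5125.1, so w ≈ -5125.1/-178 = 28.79.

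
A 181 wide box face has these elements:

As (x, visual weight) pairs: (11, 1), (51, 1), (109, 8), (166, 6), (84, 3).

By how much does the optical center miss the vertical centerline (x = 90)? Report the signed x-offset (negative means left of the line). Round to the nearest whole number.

Total weight = 1 + 1 + 8 + 6 + 3 = 19.
x-moment: 1·11 + 1·51 + 8·109 + 6·166 + 3·84 = 2182; centroid 2182/19 ≈ 114.84.
Difference: 114.84 − 90 ≈ 24.84.

≈ 25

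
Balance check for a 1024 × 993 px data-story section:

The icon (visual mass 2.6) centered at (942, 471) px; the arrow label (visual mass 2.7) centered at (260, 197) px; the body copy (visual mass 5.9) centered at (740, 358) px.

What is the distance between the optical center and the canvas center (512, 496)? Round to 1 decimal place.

≈ 219.1 px

Weights sum to 2.6 + 2.7 + 5.9 = 11.2.
x: (2.6·942 + 2.7·260 + 5.9·740) / 11.2 = 7517.2 / 11.2 ≈ 671.18
y: (2.6·471 + 2.7·197 + 5.9·358) / 11.2 = 3868.7 / 11.2 ≈ 345.42
From (512, 496): dx = 159.18, dy = -150.58, so the distance is √(dx²+dy²) ≈ 219.12.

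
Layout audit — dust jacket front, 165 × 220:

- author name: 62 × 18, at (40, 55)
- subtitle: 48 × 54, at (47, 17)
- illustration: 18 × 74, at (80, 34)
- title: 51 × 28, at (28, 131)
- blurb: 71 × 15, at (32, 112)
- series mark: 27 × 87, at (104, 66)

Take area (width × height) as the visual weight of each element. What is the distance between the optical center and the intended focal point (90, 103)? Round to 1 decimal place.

≈ 50.9

Areas → weights: author name 62·18 = 1116, subtitle 48·54 = 2592, illustration 18·74 = 1332, title 51·28 = 1428, blurb 71·15 = 1065, series mark 27·87 = 2349; Σw = 9882.
Σw·x = 1116·40 + 2592·47 + 1332·80 + 1428·28 + 1065·32 + 2349·104 = 591384, so x̄ = 591384/9882 ≈ 59.84.
Σw·y = 1116·55 + 2592·17 + 1332·34 + 1428·131 + 1065·112 + 2349·66 = 612114, so ȳ = 612114/9882 ≈ 61.94.
Relative to (90, 103): Δ = (-30.16, -41.06); |Δ| = √(-30.16² + -41.06²) ≈ 50.94.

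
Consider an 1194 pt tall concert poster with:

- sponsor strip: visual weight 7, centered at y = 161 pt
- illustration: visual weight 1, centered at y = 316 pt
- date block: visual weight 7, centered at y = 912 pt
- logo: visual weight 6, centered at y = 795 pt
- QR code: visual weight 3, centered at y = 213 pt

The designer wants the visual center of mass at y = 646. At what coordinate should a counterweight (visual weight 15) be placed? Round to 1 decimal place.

y ≈ 797.2

After adding the counterweight, total weight = 7 + 1 + 7 + 6 + 3 + 15 = 39.
y: need Σw·y = 39·646 = 25194. Existing = 7·161 + 1·316 + 7·912 + 6·795 + 3·213 = 13236. Remainder 11958 / 15 ≈ 797.20.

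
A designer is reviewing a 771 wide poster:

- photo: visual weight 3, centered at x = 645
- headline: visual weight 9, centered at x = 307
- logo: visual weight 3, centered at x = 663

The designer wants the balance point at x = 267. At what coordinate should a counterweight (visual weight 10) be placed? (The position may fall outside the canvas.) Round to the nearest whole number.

After adding the counterweight, total weight = 3 + 9 + 3 + 10 = 25.
Along x: (6687 + 10·x) / 25 = 267 (existing moment 3·645 + 9·307 + 3·663 = 6687) ⇒ x = (6675 − 6687) / 10 ≈ -1.20.

x ≈ -1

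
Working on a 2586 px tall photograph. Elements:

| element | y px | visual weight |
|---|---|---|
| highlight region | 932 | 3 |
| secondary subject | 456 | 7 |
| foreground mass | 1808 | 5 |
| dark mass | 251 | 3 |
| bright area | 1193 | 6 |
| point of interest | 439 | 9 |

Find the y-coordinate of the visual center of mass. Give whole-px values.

y ≈ 815

Weights sum to 3 + 7 + 5 + 3 + 6 + 9 = 33.
y: (3·932 + 7·456 + 5·1808 + 3·251 + 6·1193 + 9·439) / 33 = 26890 / 33 ≈ 814.85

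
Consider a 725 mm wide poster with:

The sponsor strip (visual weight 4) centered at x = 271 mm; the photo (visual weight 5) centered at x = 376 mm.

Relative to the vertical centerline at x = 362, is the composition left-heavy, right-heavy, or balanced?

left-heavy

Weights sum to 4 + 5 = 9.
x: (4·271 + 5·376) / 9 = 2964 / 9 ≈ 329.33
329.3 vs midline 362 → left-heavy.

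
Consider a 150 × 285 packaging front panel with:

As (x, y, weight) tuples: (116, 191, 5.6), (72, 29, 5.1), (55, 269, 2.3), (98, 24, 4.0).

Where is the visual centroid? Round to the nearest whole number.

Σw = 5.6 + 5.1 + 2.3 + 4.0 = 17.0.
x: (5.6·116 + 5.1·72 + 2.3·55 + 4.0·98) / 17.0 = 1535.3 / 17.0 ≈ 90.31
y: (5.6·191 + 5.1·29 + 2.3·269 + 4.0·24) / 17.0 = 1932.2 / 17.0 ≈ 113.66

(90, 114)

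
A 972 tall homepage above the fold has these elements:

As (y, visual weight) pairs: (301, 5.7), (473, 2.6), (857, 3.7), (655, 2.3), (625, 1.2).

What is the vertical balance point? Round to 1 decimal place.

y ≈ 540.2

Weights sum to 5.7 + 2.6 + 3.7 + 2.3 + 1.2 = 15.5.
Σw·y = 5.7·301 + 2.6·473 + 3.7·857 + 2.3·655 + 1.2·625 = 8372.9, so ȳ = 8372.9/15.5 ≈ 540.19.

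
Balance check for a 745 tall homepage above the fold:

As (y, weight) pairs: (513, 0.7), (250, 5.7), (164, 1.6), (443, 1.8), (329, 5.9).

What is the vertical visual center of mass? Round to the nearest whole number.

y ≈ 305

Total weight = 0.7 + 5.7 + 1.6 + 1.8 + 5.9 = 15.7.
y: (0.7·513 + 5.7·250 + 1.6·164 + 1.8·443 + 5.9·329) / 15.7 = 4785.0 / 15.7 ≈ 304.78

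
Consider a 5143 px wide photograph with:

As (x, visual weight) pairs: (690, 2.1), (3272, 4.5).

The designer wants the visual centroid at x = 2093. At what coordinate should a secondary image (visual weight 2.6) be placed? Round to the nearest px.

New total weight: (2.1 + 4.5) + 2.6 = 9.2.
x: target moment 9.2×2093 = 19255.6; current 2.1·690 + 4.5·3272 = 16173.0; the secondary image supplies 3082.6, so x = 3082.6/2.6 ≈ 1185.62.

x ≈ 1186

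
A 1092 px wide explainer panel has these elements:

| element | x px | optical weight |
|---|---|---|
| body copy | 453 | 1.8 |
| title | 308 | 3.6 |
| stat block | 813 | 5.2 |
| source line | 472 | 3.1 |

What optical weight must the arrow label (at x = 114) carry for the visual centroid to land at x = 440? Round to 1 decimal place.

w ≈ 4.9

Fixed elements: Σw = 1.8 + 3.6 + 5.2 + 3.1 = 13.7, Σw·x = 1.8·453 + 3.6·308 + 5.2·813 + 3.1·472 = 7615.0.
Set Σw·x/Σw = 440: (7615.0 + 114w) = 440·(13.7 + w).
Rearranging, w·(114 − 440) = 440·13.7 − 7615.0 = -1587.0, so w ≈ -1587.0/-326 = 4.87.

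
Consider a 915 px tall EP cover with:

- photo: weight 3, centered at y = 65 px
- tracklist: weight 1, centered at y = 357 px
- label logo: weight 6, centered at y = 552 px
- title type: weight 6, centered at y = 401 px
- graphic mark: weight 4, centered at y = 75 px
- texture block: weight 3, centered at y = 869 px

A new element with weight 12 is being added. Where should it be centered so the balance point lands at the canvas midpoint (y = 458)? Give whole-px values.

After adding the new element, total weight = 3 + 1 + 6 + 6 + 4 + 3 + 12 = 35.
y: target moment 35×458 = 16030; current 3·65 + 1·357 + 6·552 + 6·401 + 4·75 + 3·869 = 9177; the new element supplies 6853, so y = 6853/12 ≈ 571.08.

y ≈ 571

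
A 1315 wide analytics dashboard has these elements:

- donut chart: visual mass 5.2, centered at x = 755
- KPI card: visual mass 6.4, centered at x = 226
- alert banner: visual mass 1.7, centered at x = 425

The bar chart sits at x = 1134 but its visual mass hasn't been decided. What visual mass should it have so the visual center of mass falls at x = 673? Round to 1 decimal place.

Fixed elements: Σw = 5.2 + 6.4 + 1.7 = 13.3, Σw·x = 5.2·755 + 6.4·226 + 1.7·425 = 6094.9.
Set Σw·x/Σw = 673: (6094.9 + 1134w) = 673·(13.3 + w).
So w = (673·13.3 − 6094.9)/(1134 − 673) = 2856.0/461 ≈ 6.20.

w ≈ 6.2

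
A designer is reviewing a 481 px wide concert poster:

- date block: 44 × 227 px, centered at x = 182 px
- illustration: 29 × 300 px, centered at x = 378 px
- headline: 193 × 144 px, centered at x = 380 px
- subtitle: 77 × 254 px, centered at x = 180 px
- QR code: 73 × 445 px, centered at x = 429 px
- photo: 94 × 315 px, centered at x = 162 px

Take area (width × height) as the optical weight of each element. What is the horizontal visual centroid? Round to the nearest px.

Areas → weights: date block 44·227 = 9988, illustration 29·300 = 8700, headline 193·144 = 27792, subtitle 77·254 = 19558, QR code 73·445 = 32485, photo 94·315 = 29610; Σw = 128133.
x: (9988·182 + 8700·378 + 27792·380 + 19558·180 + 32485·429 + 29610·162) / 128133 = 37920701 / 128133 ≈ 295.95

x ≈ 296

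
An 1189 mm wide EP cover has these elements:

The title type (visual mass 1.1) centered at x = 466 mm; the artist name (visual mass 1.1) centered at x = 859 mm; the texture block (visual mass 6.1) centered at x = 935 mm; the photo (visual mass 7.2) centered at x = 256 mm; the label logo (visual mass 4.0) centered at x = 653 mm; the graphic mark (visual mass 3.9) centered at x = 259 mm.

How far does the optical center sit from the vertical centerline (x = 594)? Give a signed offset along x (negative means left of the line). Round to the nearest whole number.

Σw = 1.1 + 1.1 + 6.1 + 7.2 + 4.0 + 3.9 = 23.4.
Σw·x = 12626.3; x̄ = 12626.3/23.4 ≈ 539.59.
Offset from x = 594: 539.59 − 594 ≈ -54.41.

≈ -54 mm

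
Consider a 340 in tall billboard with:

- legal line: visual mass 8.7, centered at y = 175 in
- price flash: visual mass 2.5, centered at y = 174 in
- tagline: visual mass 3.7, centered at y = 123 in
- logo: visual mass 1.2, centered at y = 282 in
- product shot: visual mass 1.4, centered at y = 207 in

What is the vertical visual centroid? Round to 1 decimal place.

Total weight = 8.7 + 2.5 + 3.7 + 1.2 + 1.4 = 17.5.
Σw·y = 8.7·175 + 2.5·174 + 3.7·123 + 1.2·282 + 1.4·207 = 3040.8, so ȳ = 3040.8/17.5 ≈ 173.76.

y ≈ 173.8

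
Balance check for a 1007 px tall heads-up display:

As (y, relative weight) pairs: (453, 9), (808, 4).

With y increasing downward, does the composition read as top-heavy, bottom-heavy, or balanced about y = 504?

bottom-heavy

Total weight = 9 + 4 = 13.
y-moment: 9·453 + 4·808 = 7309; centroid 7309/13 ≈ 562.23.
Since 562.2 is below (larger y than) 504, the composition reads bottom-heavy.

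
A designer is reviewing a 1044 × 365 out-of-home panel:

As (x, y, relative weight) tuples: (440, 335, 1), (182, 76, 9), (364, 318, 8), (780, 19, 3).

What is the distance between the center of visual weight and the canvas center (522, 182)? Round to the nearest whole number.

Total weight = 1 + 9 + 8 + 3 = 21.
x: (1·440 + 9·182 + 8·364 + 3·780) / 21 = 7330 / 21 ≈ 349.05
y: (1·335 + 9·76 + 8·318 + 3·19) / 21 = 3620 / 21 ≈ 172.38
Relative to (522, 182): Δ = (-172.95, -9.62); |Δ| = √(-172.95² + -9.62²) ≈ 173.22.

≈ 173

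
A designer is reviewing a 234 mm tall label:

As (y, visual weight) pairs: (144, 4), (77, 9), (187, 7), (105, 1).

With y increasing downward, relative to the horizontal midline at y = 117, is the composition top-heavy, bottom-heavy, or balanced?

bottom-heavy

Total weight = 4 + 9 + 7 + 1 = 21.
Σw·y = 4·144 + 9·77 + 7·187 + 1·105 = 2683, so ȳ = 2683/21 ≈ 127.76.
Since 127.8 is below (larger y than) 117, the composition reads bottom-heavy.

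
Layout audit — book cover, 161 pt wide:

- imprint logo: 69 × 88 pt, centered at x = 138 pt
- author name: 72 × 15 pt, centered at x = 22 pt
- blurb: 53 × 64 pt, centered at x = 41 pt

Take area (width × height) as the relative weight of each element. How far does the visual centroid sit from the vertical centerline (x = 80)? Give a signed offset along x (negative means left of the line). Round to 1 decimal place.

≈ 14.9 pt

Areas → weights: imprint logo 69·88 = 6072, author name 72·15 = 1080, blurb 53·64 = 3392; Σw = 10544.
Σw·x = 6072·138 + 1080·22 + 3392·41 = 1000768, so x̄ = 1000768/10544 ≈ 94.91.
Against x = 80, that's 94.91 − 80 = 14.91.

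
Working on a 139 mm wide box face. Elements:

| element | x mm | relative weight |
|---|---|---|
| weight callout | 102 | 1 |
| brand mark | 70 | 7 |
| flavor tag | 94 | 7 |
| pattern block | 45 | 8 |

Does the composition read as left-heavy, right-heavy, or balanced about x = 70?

balanced

Total weight = 1 + 7 + 7 + 8 = 23.
x: (1·102 + 7·70 + 7·94 + 8·45) / 23 = 1610 / 23 ≈ 70.00
The centroid 70.00 matches the midline at 70, so the layout is balanced.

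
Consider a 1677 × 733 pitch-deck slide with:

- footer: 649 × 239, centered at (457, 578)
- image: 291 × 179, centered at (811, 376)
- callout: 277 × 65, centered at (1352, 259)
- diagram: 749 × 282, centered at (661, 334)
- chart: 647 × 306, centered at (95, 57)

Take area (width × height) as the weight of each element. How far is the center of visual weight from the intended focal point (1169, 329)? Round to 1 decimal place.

≈ 702.9

Taking area as weight: footer 649·239 = 155111, image 291·179 = 52089, callout 277·65 = 18005, diagram 749·282 = 211218, chart 647·306 = 197982. Sum 634405.
x-moment: 155111·457 + 52089·811 + 18005·1352 + 211218·661 + 197982·95 = 295896054; centroid 295896054/634405 ≈ 466.42.
y-moment: 155111·578 + 52089·376 + 18005·259 + 211218·334 + 197982·57 = 195734703; centroid 195734703/634405 ≈ 308.53.
Offset from (1169, 329): Δx ≈ -702.58, Δy ≈ -20.47; distance = √(Δx² + Δy²) ≈ 702.88.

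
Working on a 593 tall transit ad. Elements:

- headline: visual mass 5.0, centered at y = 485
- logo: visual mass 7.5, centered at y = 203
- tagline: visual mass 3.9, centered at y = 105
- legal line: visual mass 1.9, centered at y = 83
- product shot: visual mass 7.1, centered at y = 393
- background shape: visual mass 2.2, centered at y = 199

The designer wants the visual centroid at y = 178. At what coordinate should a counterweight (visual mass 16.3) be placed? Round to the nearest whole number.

y ≈ 4

After adding the counterweight, total weight = 5.0 + 7.5 + 3.9 + 1.9 + 7.1 + 2.2 + 16.3 = 43.9.
Along y: (7742.8 + 16.3·y) / 43.9 = 178 (existing moment 5.0·485 + 7.5·203 + 3.9·105 + 1.9·83 + 7.1·393 + 2.2·199 = 7742.8) ⇒ y = (7814.2 − 7742.8) / 16.3 ≈ 4.38.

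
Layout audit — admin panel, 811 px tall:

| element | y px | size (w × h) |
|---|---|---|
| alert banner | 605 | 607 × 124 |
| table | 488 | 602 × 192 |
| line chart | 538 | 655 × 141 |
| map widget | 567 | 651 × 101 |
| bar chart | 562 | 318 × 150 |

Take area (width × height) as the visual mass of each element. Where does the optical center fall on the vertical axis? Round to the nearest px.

y ≈ 544

Taking area as weight: alert banner 607·124 = 75268, table 602·192 = 115584, line chart 655·141 = 92355, map widget 651·101 = 65751, bar chart 318·150 = 47700. Sum 396658.
y: (75268·605 + 115584·488 + 92355·538 + 65751·567 + 47700·562) / 396658 = 215717339 / 396658 ≈ 543.84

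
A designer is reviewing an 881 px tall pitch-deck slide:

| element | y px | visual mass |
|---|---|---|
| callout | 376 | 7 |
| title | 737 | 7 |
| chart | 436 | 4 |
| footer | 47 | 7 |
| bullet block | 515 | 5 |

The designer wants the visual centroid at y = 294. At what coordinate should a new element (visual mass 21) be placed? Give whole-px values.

New total weight: (7 + 7 + 4 + 7 + 5) + 21 = 51.
Along y: (12439 + 21·y) / 51 = 294 (existing moment 7·376 + 7·737 + 4·436 + 7·47 + 5·515 = 12439) ⇒ y = (14994 − 12439) / 21 ≈ 121.67.

y ≈ 122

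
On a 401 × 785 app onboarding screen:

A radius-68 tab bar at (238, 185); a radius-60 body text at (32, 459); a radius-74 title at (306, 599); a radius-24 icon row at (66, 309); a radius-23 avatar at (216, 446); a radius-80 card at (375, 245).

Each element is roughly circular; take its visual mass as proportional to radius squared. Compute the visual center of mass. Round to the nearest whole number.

Weights ∝ r²: tab bar 68² = 4624, body text 60² = 3600, title 74² = 5476, icon row 24² = 576, avatar 23² = 529, card 80² = 6400; Σw = 21205.
x: (4624·238 + 3600·32 + 5476·306 + 576·66 + 529·216 + 6400·375) / 21205 = 5443648 / 21205 ≈ 256.72
y: (4624·185 + 3600·459 + 5476·599 + 576·309 + 529·446 + 6400·245) / 21205 = 7769882 / 21205 ≈ 366.42

(257, 366)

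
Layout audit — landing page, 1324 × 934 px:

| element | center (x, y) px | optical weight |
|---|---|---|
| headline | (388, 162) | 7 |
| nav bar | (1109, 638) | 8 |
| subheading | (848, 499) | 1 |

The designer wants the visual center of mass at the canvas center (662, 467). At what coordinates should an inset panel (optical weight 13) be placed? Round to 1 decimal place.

After adding the inset panel, total weight = 7 + 8 + 1 + 13 = 29.
x: target moment 29×662 = 19198; current 7·388 + 8·1109 + 1·848 = 12436; the inset panel supplies 6762, so x = 6762/13 ≈ 520.15.
y: target moment 29×467 = 13543; current 7·162 + 8·638 + 1·499 = 6737; the inset panel supplies 6806, so y = 6806/13 ≈ 523.54.

(520.2, 523.5)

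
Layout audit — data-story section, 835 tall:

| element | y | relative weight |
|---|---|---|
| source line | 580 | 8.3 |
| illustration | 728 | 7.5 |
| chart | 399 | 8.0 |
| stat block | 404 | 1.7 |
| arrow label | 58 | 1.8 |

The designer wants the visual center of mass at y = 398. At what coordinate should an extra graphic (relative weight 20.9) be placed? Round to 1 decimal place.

With the extra graphic, Σw becomes 8.3 + 7.5 + 8.0 + 1.7 + 1.8 + 20.9 = 48.2.
Along y: (14257.2 + 20.9·y) / 48.2 = 398 (existing moment 8.3·580 + 7.5·728 + 8.0·399 + 1.7·404 + 1.8·58 = 14257.2) ⇒ y = (19183.6 − 14257.2) / 20.9 ≈ 235.71.

y ≈ 235.7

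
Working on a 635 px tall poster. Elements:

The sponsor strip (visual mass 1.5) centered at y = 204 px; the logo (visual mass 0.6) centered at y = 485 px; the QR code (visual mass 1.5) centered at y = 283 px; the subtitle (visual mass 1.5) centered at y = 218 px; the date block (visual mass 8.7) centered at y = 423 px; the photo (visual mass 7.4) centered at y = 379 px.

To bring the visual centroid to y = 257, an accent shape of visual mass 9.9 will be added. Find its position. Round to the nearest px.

y ≈ 16

New total weight: (1.5 + 0.6 + 1.5 + 1.5 + 8.7 + 7.4) + 9.9 = 31.1.
y: target moment 31.1×257 = 7992.7; current 1.5·204 + 0.6·485 + 1.5·283 + 1.5·218 + 8.7·423 + 7.4·379 = 7833.2; the accent shape supplies 159.5, so y = 159.5/9.9 ≈ 16.11.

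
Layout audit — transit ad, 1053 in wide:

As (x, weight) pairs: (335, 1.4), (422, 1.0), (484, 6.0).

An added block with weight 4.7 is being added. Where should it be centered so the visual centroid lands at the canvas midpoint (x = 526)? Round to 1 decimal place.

x ≈ 658.6

New total weight: (1.4 + 1.0 + 6.0) + 4.7 = 13.1.
x: target moment 13.1×526 = 6890.6; current 1.4·335 + 1.0·422 + 6.0·484 = 3795.0; the added block supplies 3095.6, so x = 3095.6/4.7 ≈ 658.64.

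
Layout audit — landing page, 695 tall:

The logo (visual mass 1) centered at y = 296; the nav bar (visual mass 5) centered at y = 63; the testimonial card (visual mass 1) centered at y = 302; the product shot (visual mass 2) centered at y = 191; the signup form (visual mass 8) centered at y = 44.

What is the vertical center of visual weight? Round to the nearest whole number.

y ≈ 97

Σw = 1 + 5 + 1 + 2 + 8 = 17.
y: (1·296 + 5·63 + 1·302 + 2·191 + 8·44) / 17 = 1647 / 17 ≈ 96.88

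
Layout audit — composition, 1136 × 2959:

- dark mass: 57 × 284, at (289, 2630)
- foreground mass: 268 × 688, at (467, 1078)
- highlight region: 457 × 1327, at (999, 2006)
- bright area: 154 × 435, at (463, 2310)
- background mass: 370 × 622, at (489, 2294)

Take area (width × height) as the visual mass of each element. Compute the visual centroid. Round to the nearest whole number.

(761, 1939)

Areas → weights: dark mass 57·284 = 16188, foreground mass 268·688 = 184384, highlight region 457·1327 = 606439, bright area 154·435 = 66990, background mass 370·622 = 230140; Σw = 1104141.
Σw·x = 16188·289 + 184384·467 + 606439·999 + 66990·463 + 230140·489 = 840173051, so x̄ = 840173051/1104141 ≈ 760.93.
Σw·y = 16188·2630 + 184384·1078 + 606439·2006 + 66990·2310 + 230140·2294 = 2140545086, so ȳ = 2140545086/1104141 ≈ 1938.65.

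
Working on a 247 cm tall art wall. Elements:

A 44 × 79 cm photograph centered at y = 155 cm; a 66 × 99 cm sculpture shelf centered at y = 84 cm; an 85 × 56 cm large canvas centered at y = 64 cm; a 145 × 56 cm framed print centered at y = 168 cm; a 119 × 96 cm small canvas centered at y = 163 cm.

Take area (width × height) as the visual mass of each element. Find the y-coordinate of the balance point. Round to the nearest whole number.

y ≈ 135

Areas → weights: photograph 44·79 = 3476, sculpture shelf 66·99 = 6534, large canvas 85·56 = 4760, framed print 145·56 = 8120, small canvas 119·96 = 11424; Σw = 34314.
Σw·y = 3476·155 + 6534·84 + 4760·64 + 8120·168 + 11424·163 = 4618548, so ȳ = 4618548/34314 ≈ 134.60.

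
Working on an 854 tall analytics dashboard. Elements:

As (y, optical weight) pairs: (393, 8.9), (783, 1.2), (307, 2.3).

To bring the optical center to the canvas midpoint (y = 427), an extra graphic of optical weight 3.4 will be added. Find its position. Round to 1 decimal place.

y ≈ 471.5

With the extra graphic, Σw becomes 8.9 + 1.2 + 2.3 + 3.4 = 15.8.
y: need Σw·y = 15.8·427 = 6746.6. Existing = 8.9·393 + 1.2·783 + 2.3·307 = 5143.4. Remainder 1603.2 / 3.4 ≈ 471.53.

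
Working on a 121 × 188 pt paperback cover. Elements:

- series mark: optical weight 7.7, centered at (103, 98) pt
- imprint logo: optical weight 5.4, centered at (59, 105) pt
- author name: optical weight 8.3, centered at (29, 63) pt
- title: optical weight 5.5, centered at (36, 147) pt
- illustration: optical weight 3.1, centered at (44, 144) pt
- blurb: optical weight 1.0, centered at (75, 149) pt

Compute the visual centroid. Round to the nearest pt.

Weights sum to 7.7 + 5.4 + 8.3 + 5.5 + 3.1 + 1.0 = 31.0.
x: (7.7·103 + 5.4·59 + 8.3·29 + 5.5·36 + 3.1·44 + 1.0·75) / 31.0 = 1761.8 / 31.0 ≈ 56.83
y: (7.7·98 + 5.4·105 + 8.3·63 + 5.5·147 + 3.1·144 + 1.0·149) / 31.0 = 3248.4 / 31.0 ≈ 104.79

(57, 105)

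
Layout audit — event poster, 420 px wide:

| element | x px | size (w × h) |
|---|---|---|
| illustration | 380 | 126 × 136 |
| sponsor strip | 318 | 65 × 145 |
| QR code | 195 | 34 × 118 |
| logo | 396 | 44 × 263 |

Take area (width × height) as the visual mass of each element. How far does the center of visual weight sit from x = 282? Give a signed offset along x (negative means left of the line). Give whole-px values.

Taking area as weight: illustration 126·136 = 17136, sponsor strip 65·145 = 9425, QR code 34·118 = 4012, logo 44·263 = 11572. Sum 42145.
x-moment: 17136·380 + 9425·318 + 4012·195 + 11572·396 = 14873682; centroid 14873682/42145 ≈ 352.92.
Against x = 282, that's 352.92 − 282 = 70.92.

≈ 71 px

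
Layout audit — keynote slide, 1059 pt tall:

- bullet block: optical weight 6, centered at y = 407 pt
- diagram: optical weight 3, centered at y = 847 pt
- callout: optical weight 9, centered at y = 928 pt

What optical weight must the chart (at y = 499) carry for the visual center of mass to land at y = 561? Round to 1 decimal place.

Known weights sum to 6 + 3 + 9 = 18; their moment is 6·407 + 3·847 + 9·928 = 13335.
For the centroid to hit 561: (13335 + w·499) / (18 + w) = 561.
So w = (561·18 − 13335)/(499 − 561) = -3237/-62 ≈ 52.21.

w ≈ 52.2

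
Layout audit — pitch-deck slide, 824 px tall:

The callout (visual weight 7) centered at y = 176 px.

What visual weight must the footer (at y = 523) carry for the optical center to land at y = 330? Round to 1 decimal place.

w ≈ 5.6

The single fixed element contributes weight 7, moment 7·176 = 1232.
Balance at y = 330 requires (1232 + w·523) / (7 + w) = 330.
Rearranging, w·(523 − 330) = 330·7 − 1232 = 1078, so w ≈ 1078/193 = 5.59.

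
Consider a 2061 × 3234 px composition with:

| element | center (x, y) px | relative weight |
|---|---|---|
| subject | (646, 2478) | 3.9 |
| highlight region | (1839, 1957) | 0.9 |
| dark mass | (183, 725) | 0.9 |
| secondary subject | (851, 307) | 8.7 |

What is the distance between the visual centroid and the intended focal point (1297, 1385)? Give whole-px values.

Σw = 3.9 + 0.9 + 0.9 + 8.7 = 14.4.
x-moment: 3.9·646 + 0.9·1839 + 0.9·183 + 8.7·851 = 11742.9; centroid 11742.9/14.4 ≈ 815.48.
y-moment: 3.9·2478 + 0.9·1957 + 0.9·725 + 8.7·307 = 14748.9; centroid 14748.9/14.4 ≈ 1024.23.
Relative to (1297, 1385): Δ = (-481.52, -360.77); |Δ| = √(-481.52² + -360.77²) ≈ 601.68.

≈ 602 px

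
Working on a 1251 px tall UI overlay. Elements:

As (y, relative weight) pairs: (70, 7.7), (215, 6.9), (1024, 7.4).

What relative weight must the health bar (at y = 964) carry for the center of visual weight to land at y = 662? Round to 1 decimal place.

w ≈ 16.4

Existing Σw = 22.0 (7.7 + 6.9 + 7.4); existing moment 7.7·70 + 6.9·215 + 7.4·1024 = 9600.1.
Balance at y = 662 requires (9600.1 + w·964) / (22.0 + w) = 662.
Solving: w = (662·22.0 − 9600.1) / (964 − 662) = 4963.9 / 302 ≈ 16.44.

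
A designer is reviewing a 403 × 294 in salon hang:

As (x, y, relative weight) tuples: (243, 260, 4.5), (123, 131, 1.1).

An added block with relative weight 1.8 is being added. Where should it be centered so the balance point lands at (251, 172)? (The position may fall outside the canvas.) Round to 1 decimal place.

(349.2, -22.9)

With the added block, Σw becomes 4.5 + 1.1 + 1.8 = 7.4.
x: need Σw·x = 7.4·251 = 1857.4. Existing = 4.5·243 + 1.1·123 = 1228.8. Remainder 628.6 / 1.8 ≈ 349.22.
y: need Σw·y = 7.4·172 = 1272.8. Existing = 4.5·260 + 1.1·131 = 1314.1. Remainder -41.3 / 1.8 ≈ -22.94.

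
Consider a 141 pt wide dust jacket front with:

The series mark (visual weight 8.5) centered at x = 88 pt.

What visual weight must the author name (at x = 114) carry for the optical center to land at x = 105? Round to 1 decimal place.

w ≈ 16.1

Known: weight 8.5 with moment 8.5·88 = 748.0.
Balance at x = 105 requires (748.0 + w·114) / (8.5 + w) = 105.
So w = (105·8.5 − 748.0)/(114 − 105) = 144.5/9 ≈ 16.06.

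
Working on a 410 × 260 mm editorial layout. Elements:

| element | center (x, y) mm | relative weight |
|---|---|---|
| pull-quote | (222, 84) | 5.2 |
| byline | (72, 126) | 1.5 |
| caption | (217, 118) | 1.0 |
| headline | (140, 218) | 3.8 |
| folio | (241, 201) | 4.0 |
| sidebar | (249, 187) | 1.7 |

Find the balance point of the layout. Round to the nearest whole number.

(198, 157)

Σw = 5.2 + 1.5 + 1.0 + 3.8 + 4.0 + 1.7 = 17.2.
Σw·x = 3398.7; x̄ = 3398.7/17.2 ≈ 197.60.
Σw·y = 2694.1; ȳ = 2694.1/17.2 ≈ 156.63.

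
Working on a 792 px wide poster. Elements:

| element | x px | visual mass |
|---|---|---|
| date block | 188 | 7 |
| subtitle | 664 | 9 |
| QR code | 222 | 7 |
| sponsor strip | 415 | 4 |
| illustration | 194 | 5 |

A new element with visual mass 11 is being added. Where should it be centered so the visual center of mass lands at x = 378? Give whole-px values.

x ≈ 434

After adding the new element, total weight = 7 + 9 + 7 + 4 + 5 + 11 = 43.
Along x: (11476 + 11·x) / 43 = 378 (existing moment 7·188 + 9·664 + 7·222 + 4·415 + 5·194 = 11476) ⇒ x = (16254 − 11476) / 11 ≈ 434.36.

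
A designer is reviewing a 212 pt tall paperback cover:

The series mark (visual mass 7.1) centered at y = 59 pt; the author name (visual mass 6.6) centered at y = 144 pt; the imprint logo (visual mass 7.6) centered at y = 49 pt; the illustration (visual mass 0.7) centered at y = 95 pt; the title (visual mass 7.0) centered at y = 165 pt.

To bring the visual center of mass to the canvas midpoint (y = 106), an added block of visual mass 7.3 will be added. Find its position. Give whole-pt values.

y ≈ 121

New total weight: (7.1 + 6.6 + 7.6 + 0.7 + 7.0) + 7.3 = 36.3.
Along y: (2963.2 + 7.3·y) / 36.3 = 106 (existing moment 7.1·59 + 6.6·144 + 7.6·49 + 0.7·95 + 7.0·165 = 2963.2) ⇒ y = (3847.8 − 2963.2) / 7.3 ≈ 121.18.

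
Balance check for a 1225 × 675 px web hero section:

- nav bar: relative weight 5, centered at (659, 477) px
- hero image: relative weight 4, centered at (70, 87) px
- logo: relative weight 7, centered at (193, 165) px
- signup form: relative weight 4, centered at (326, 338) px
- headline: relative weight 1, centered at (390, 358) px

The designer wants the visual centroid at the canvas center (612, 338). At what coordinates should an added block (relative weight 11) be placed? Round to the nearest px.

New total weight: (5 + 4 + 7 + 4 + 1) + 11 = 32.
x: target moment 32×612 = 19584; current 5·659 + 4·70 + 7·193 + 4·326 + 1·390 = 6620; the added block supplies 12964, so x = 12964/11 ≈ 1178.55.
y: target moment 32×338 = 10816; current 5·477 + 4·87 + 7·165 + 4·338 + 1·358 = 5598; the added block supplies 5218, so y = 5218/11 ≈ 474.36.

(1179, 474)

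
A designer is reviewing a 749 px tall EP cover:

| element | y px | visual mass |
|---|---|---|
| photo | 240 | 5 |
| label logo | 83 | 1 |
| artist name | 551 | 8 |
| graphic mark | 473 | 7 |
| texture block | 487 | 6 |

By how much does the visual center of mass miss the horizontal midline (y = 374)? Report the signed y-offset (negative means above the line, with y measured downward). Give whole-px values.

≈ 68 px

Weights sum to 5 + 1 + 8 + 7 + 6 = 27.
y: (5·240 + 1·83 + 8·551 + 7·473 + 6·487) / 27 = 11924 / 27 ≈ 441.63
Difference: 441.63 − 374 ≈ 67.63.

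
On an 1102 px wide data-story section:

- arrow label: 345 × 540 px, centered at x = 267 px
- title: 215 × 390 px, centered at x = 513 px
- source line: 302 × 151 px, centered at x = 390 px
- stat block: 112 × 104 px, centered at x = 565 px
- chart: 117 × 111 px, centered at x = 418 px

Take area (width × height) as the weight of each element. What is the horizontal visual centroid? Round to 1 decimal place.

Areas → weights: arrow label 345·540 = 186300, title 215·390 = 83850, source line 302·151 = 45602, stat block 112·104 = 11648, chart 117·111 = 12987; Σw = 340387.
Σw·x = 186300·267 + 83850·513 + 45602·390 + 11648·565 + 12987·418 = 122551616, so x̄ = 122551616/340387 ≈ 360.04.

x ≈ 360.0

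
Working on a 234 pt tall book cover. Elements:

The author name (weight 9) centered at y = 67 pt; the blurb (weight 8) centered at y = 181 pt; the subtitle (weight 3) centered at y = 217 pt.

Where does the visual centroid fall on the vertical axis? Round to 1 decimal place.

Weights sum to 9 + 8 + 3 = 20.
Σw·y = 9·67 + 8·181 + 3·217 = 2702, so ȳ = 2702/20 ≈ 135.10.

y ≈ 135.1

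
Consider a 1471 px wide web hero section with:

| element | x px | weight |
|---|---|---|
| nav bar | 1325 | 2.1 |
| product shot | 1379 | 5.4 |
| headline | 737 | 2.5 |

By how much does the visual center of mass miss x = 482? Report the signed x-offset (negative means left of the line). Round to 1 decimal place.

Total weight = 2.1 + 5.4 + 2.5 = 10.0.
x: (2.1·1325 + 5.4·1379 + 2.5·737) / 10.0 = 12071.6 / 10.0 ≈ 1207.16
Difference: 1207.16 − 482 ≈ 725.16.

≈ 725.2 px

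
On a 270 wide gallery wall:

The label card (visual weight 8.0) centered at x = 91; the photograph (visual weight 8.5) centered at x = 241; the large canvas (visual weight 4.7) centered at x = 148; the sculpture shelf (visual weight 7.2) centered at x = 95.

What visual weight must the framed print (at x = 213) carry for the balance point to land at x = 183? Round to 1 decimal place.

Known weights sum to 8.0 + 8.5 + 4.7 + 7.2 = 28.4; their moment is 8.0·91 + 8.5·241 + 4.7·148 + 7.2·95 = 4156.1.
Balance at x = 183 requires (4156.1 + w·213) / (28.4 + w) = 183.
Solving: w = (183·28.4 − 4156.1) / (213 − 183) = 1041.1 / 30 ≈ 34.70.

w ≈ 34.7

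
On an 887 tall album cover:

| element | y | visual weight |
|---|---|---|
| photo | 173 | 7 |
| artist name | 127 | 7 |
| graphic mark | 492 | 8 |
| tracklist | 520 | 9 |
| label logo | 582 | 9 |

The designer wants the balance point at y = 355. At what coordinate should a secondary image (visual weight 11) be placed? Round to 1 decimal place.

y ≈ 195.5

After adding the secondary image, total weight = 7 + 7 + 8 + 9 + 9 + 11 = 51.
y: target moment 51×355 = 18105; current 7·173 + 7·127 + 8·492 + 9·520 + 9·582 = 15954; the secondary image supplies 2151, so y = 2151/11 ≈ 195.55.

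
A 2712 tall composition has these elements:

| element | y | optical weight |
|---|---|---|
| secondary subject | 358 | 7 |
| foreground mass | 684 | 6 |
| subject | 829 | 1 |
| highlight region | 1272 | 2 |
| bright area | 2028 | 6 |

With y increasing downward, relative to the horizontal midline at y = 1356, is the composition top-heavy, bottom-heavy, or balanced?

top-heavy

Σw = 7 + 6 + 1 + 2 + 6 = 22.
y: (7·358 + 6·684 + 1·829 + 2·1272 + 6·2028) / 22 = 22151 / 22 ≈ 1006.86
1006.9 lies above (smaller y than) the midline 1356, so the layout is top-heavy.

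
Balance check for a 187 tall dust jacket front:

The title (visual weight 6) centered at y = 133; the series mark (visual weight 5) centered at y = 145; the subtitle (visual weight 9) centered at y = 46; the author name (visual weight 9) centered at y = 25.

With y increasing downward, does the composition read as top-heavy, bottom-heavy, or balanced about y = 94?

top-heavy

Σw = 6 + 5 + 9 + 9 = 29.
Σw·y = 6·133 + 5·145 + 9·46 + 9·25 = 2162, so ȳ = 2162/29 ≈ 74.55.
74.6 lies above (smaller y than) the midline 94, so the layout is top-heavy.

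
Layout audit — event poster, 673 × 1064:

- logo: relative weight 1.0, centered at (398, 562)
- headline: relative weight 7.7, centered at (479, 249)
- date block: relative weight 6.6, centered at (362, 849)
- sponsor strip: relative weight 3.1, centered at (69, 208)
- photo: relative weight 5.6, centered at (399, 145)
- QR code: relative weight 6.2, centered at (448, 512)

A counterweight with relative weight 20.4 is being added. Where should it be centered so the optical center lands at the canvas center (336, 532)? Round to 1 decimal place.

New total weight: (1.0 + 7.7 + 6.6 + 3.1 + 5.6 + 6.2) + 20.4 = 50.6.
x: need Σw·x = 50.6·336 = 17001.6. Existing = 1.0·398 + 7.7·479 + 6.6·362 + 3.1·69 + 5.6·399 + 6.2·448 = 11701.4. Remainder 5300.2 / 20.4 ≈ 259.81.
y: need Σw·y = 50.6·532 = 26919.2. Existing = 1.0·562 + 7.7·249 + 6.6·849 + 3.1·208 + 5.6·145 + 6.2·512 = 12713.9. Remainder 14205.3 / 20.4 ≈ 696.34.

(259.8, 696.3)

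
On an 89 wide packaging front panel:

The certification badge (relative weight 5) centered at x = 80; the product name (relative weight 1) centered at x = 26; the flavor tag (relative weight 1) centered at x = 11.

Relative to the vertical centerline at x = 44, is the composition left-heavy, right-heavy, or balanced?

right-heavy

Total weight = 5 + 1 + 1 = 7.
x-moment: 5·80 + 1·26 + 1·11 = 437; centroid 437/7 ≈ 62.43.
62.4 vs midline 44 → right-heavy.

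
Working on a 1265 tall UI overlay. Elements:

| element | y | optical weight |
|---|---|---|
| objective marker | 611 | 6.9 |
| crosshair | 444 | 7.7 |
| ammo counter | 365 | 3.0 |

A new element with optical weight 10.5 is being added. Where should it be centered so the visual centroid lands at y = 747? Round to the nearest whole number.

After adding the new element, total weight = 6.9 + 7.7 + 3.0 + 10.5 = 28.1.
y: target moment 28.1×747 = 20990.7; current 6.9·611 + 7.7·444 + 3.0·365 = 8729.7; the new element supplies 12261.0, so y = 12261.0/10.5 ≈ 1167.71.

y ≈ 1168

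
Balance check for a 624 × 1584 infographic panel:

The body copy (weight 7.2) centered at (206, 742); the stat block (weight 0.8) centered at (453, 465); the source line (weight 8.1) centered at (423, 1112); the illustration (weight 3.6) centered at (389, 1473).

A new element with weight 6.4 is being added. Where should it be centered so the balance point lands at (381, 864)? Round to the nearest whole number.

(511, 395)

New total weight: (7.2 + 0.8 + 8.1 + 3.6) + 6.4 = 26.1.
x: target moment 26.1×381 = 9944.1; current 7.2·206 + 0.8·453 + 8.1·423 + 3.6·389 = 6672.3; the new element supplies 3271.8, so x = 3271.8/6.4 ≈ 511.22.
y: target moment 26.1×864 = 22550.4; current 7.2·742 + 0.8·465 + 8.1·1112 + 3.6·1473 = 20024.4; the new element supplies 2526.0, so y = 2526.0/6.4 ≈ 394.69.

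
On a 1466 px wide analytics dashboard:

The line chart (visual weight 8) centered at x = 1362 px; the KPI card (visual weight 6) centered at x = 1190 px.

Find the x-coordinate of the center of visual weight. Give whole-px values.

Σw = 8 + 6 = 14.
x-moment: 8·1362 + 6·1190 = 18036; centroid 18036/14 ≈ 1288.29.

x ≈ 1288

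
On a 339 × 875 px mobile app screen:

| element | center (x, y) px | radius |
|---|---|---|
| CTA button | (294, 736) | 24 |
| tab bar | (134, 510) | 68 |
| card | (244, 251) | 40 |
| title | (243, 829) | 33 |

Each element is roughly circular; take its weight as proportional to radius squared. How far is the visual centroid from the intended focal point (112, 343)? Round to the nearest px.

≈ 189 px

Weights ∝ r²: CTA button 24² = 576, tab bar 68² = 4624, card 40² = 1600, title 33² = 1089; Σw = 7889.
Σw·x = 576·294 + 4624·134 + 1600·244 + 1089·243 = 1443987, so x̄ = 1443987/7889 ≈ 183.04.
Σw·y = 576·736 + 4624·510 + 1600·251 + 1089·829 = 4086557, so ȳ = 4086557/7889 ≈ 518.01.
Relative to (112, 343): Δ = (71.04, 175.01); |Δ| = √(71.04² + 175.01²) ≈ 188.88.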